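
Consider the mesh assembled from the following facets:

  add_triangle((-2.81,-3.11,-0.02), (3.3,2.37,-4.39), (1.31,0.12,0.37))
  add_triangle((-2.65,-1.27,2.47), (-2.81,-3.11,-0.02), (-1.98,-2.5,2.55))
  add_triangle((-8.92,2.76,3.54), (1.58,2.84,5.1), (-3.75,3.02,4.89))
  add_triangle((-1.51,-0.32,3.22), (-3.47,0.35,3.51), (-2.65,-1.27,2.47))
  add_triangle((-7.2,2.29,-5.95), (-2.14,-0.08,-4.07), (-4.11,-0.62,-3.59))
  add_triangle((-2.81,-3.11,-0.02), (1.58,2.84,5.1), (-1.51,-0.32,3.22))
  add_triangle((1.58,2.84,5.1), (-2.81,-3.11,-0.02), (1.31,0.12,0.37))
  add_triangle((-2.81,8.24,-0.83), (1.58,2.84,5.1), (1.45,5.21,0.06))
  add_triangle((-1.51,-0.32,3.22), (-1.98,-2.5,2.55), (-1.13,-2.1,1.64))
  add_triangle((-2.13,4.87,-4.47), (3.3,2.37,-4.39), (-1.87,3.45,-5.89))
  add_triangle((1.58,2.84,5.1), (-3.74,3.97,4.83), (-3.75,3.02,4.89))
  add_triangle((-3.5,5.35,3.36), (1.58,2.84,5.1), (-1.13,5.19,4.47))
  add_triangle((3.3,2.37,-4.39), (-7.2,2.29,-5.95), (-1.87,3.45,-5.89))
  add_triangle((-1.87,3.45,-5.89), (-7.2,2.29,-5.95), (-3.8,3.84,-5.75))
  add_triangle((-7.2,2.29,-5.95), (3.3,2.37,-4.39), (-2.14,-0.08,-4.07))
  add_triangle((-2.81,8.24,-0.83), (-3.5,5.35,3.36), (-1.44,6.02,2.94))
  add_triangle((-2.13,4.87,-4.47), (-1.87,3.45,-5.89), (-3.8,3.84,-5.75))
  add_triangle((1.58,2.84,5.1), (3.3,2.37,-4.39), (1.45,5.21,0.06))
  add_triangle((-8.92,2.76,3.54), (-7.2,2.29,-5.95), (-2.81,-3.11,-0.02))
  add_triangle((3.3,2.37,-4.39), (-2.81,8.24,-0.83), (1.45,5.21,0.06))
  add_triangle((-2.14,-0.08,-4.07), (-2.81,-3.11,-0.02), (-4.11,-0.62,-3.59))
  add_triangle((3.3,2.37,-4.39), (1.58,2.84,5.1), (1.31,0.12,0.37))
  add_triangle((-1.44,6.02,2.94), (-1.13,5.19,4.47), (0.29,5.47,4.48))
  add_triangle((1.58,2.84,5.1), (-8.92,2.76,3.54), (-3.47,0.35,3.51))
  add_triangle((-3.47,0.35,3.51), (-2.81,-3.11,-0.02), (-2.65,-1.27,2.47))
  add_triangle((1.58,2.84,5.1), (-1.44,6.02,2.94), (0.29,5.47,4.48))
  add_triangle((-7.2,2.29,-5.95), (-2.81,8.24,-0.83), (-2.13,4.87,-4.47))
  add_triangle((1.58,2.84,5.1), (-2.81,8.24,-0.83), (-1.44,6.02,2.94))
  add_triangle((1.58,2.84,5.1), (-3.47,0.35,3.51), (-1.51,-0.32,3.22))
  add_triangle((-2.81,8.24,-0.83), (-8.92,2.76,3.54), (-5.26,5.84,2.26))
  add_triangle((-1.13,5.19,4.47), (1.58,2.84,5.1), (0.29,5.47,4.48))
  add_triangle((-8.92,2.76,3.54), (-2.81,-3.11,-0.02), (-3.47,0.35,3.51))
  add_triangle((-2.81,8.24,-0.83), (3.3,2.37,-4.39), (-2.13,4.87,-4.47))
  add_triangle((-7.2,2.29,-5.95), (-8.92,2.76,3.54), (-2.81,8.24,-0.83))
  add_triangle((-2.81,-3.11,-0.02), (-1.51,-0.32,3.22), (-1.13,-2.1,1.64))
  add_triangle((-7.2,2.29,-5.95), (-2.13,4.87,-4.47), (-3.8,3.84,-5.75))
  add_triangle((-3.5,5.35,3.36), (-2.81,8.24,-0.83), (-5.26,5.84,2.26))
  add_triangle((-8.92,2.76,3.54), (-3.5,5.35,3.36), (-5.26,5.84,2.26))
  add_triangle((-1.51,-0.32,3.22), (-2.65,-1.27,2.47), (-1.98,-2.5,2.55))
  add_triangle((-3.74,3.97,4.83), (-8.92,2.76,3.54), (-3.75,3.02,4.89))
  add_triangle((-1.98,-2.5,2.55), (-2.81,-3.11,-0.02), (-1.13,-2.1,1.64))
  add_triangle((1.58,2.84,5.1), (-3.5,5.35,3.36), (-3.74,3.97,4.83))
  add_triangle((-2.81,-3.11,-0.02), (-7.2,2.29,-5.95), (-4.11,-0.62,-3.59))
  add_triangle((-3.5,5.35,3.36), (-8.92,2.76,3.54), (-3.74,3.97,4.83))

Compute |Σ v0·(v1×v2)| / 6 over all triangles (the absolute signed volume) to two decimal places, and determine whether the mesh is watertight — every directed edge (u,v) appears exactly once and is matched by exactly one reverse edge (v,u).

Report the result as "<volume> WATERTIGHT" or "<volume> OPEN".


474.45 OPEN

Per-triangle v0·(v1×v2)/6:
  t1: +2.9654
  t2: +2.3566
  t3: -1.0014
  t4: +1.5623
  t5: +5.1460
  t6: +1.5690
  t7: +3.3537
  t8: +21.8208
  t9: +0.3800
  t10: +10.2349
  t11: +4.4082
  t12: +2.9881
  t13: +6.5569
  t14: +4.7773
  t15: +15.9406
  t16: +11.4425
  t17: +4.0351
  t18: +14.6467
  t19: +52.2107
  t20: +21.6951
  t21: +3.6444
  t22: +5.2328
  t23: +2.9016
  t24: +16.7171
  t25: +2.1317
  t26: -1.8550
  t27: +31.3953
  t28: +7.8783
  t29: +4.7656
  t30: +14.0720
  t31: +3.8394
  t32: +13.8398
  t33: +25.1270
  t34: +96.3275
  t35: -2.3280
  t36: +4.5730
  t37: +10.9468
  t38: +11.2490
  t39: +1.3673
  t40: +4.9750
  t41: +0.7818
  t42: +10.5425
  t43: +6.2539
  t44: +12.9822
Σ = +474.4496 → |volume| = 474.45

Directed edges: 132 total; 6 unmatched, e.g. (-2.81,-3.11,-0.02)→(3.3,2.37,-4.39) → open.


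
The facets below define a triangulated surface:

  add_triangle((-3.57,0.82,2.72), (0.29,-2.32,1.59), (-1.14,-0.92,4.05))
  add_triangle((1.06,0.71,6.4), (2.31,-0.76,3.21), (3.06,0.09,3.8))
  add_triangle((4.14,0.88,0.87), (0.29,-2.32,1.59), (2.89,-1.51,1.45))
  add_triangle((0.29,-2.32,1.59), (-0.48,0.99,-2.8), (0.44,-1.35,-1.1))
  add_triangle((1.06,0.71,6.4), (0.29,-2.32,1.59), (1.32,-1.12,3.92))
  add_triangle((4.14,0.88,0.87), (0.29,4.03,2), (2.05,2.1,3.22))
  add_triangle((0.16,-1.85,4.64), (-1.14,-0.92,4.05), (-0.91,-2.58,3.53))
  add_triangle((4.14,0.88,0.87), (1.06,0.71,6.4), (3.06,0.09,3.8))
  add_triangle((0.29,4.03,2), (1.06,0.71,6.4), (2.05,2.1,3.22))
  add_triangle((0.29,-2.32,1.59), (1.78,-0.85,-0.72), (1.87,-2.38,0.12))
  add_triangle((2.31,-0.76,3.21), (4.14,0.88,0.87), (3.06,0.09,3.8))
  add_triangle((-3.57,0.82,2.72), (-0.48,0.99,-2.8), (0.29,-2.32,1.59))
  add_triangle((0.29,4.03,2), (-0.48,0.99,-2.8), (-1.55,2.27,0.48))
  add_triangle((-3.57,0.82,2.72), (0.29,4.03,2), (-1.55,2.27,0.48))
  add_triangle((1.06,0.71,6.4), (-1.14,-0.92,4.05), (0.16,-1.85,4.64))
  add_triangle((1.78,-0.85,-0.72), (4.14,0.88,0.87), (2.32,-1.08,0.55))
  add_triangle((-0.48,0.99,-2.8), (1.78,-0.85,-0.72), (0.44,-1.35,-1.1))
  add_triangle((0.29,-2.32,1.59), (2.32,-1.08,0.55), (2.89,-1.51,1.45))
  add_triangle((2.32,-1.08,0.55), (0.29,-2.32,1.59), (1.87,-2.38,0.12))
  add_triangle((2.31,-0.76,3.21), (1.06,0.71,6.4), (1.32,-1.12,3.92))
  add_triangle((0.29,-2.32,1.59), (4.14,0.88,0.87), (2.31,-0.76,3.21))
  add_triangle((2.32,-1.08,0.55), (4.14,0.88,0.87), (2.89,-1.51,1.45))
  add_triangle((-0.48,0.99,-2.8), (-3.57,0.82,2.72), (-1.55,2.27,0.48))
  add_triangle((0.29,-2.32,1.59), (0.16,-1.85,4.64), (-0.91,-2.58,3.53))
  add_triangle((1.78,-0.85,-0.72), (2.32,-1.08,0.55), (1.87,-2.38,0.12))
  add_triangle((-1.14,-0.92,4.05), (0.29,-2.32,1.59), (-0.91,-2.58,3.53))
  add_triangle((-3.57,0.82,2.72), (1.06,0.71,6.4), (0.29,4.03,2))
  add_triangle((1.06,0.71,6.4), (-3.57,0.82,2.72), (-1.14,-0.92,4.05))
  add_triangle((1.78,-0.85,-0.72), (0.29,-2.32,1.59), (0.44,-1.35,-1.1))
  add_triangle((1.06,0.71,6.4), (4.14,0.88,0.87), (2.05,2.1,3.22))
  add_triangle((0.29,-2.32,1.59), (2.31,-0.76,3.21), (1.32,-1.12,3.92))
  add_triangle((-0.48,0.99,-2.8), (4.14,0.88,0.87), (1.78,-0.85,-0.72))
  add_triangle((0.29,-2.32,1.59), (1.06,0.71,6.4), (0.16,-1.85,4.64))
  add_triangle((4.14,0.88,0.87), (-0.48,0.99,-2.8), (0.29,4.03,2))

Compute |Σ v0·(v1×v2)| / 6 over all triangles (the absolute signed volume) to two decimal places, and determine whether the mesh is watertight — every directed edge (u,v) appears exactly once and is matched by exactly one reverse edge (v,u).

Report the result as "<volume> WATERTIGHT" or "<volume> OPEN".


102.04 WATERTIGHT

Per-triangle v0·(v1×v2)/6:
  t1: +2.9921
  t2: +2.2648
  t3: +0.8564
  t4: +0.5015
  t5: +1.7419
  t6: +5.4106
  t7: +1.7147
  t8: +3.4445
  t9: +6.2375
  t10: -0.1860
  t11: +1.6715
  t12: +3.2965
  t13: +3.5483
  t14: +4.2378
  t15: +3.6787
  t16: +1.2405
  t17: +1.2206
  t18: +0.5494
  t19: +1.1611
  t20: +2.1509
  t21: +3.1575
  t22: +0.8231
  t23: +3.2383
  t24: +1.5585
  t25: +0.6639
  t26: -0.7747
  t27: +16.3085
  t28: +6.8733
  t29: +1.1741
  t30: +6.1607
  t31: +1.4730
  t32: +3.1121
  t33: +1.6876
  t34: +8.8517
Σ = +102.0408 → |volume| = 102.04

Directed edges: 102 total, each appears once with its reverse present → watertight.


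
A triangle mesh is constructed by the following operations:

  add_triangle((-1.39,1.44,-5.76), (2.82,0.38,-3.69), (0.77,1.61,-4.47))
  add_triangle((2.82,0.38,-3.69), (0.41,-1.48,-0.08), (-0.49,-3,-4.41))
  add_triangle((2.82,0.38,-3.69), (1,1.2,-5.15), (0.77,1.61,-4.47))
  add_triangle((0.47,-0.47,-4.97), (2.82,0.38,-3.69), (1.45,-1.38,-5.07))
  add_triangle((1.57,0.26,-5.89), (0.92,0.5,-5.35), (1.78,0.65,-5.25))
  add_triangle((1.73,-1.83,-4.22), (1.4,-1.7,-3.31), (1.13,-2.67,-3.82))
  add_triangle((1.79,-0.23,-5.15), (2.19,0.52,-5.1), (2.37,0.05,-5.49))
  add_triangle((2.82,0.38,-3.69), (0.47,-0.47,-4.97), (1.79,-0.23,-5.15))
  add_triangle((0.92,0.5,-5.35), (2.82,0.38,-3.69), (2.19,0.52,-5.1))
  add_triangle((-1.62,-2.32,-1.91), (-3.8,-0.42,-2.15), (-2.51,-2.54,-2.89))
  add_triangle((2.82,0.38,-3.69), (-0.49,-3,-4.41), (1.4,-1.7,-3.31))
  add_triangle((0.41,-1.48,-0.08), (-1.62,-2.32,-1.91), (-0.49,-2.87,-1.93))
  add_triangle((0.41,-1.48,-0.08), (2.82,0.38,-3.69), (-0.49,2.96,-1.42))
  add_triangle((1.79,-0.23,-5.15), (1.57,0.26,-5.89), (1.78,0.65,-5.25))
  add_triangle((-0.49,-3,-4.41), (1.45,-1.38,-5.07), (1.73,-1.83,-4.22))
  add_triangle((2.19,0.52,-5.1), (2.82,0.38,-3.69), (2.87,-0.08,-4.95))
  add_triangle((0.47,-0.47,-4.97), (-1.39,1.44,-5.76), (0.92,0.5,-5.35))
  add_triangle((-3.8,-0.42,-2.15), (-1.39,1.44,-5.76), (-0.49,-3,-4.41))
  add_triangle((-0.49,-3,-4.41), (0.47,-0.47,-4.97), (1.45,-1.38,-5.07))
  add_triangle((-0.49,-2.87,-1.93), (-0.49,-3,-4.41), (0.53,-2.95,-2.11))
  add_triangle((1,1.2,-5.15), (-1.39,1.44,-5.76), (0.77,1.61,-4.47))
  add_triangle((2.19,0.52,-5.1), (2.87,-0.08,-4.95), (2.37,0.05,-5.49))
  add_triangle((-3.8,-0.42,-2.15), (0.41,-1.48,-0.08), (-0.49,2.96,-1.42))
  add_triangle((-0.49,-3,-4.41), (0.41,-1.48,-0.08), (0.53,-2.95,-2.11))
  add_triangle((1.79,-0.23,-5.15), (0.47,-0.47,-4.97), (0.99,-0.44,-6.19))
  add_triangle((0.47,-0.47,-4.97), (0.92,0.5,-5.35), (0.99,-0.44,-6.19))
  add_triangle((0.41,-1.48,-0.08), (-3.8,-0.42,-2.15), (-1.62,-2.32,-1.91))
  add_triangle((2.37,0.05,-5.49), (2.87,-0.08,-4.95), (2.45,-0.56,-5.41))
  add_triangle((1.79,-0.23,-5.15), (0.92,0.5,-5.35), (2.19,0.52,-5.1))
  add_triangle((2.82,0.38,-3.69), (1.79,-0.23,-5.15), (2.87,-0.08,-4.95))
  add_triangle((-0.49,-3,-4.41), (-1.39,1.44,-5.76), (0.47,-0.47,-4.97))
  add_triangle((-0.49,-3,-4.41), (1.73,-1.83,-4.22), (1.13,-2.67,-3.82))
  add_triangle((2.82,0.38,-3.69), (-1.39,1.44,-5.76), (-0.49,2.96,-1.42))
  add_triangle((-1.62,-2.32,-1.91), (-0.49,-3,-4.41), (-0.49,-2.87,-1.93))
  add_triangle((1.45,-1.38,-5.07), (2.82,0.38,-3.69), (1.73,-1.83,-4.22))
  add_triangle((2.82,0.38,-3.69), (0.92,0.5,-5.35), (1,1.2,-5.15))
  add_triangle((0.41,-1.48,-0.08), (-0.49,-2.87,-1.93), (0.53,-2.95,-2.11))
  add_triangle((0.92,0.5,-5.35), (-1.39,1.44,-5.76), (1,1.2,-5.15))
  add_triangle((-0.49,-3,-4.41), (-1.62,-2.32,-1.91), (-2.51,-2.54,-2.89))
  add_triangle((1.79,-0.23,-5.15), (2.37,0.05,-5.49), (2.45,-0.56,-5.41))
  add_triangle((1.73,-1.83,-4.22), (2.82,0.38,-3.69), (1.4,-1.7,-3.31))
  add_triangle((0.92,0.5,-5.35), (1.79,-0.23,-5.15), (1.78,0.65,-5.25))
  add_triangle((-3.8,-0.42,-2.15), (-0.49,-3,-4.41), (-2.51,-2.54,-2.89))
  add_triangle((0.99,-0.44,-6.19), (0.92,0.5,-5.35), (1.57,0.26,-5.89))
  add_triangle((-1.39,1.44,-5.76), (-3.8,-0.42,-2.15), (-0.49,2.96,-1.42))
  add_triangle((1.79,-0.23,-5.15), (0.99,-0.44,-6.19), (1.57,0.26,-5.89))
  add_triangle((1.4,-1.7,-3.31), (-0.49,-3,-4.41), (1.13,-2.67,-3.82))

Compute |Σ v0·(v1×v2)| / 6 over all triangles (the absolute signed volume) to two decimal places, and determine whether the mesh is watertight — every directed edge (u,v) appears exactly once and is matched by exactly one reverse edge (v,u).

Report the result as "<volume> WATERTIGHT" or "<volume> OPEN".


Per-triangle v0·(v1×v2)/6:
  t1: -2.7171
  t2: +4.2742
  t3: +0.9860
  t4: +2.4293
  t5: +0.3064
  t6: +0.1118
  t7: +0.1907
  t8: -0.2607
  t9: -0.0434
  t10: +0.5695
  t11: -2.4455
  t12: +0.4249
  t13: -0.8380
  t14: +0.3422
  t15: +1.8038
  t16: +0.6164
  t17: +2.2928
  t18: +13.4504
  t19: +2.7531
  t20: +1.1816
  t21: +1.2157
  t22: +0.3163
  t23: -1.6995
  t24: -0.3347
  t25: +0.0708
  t26: +0.2873
  t27: +0.5367
  t28: +0.3956
  t29: +0.8677
  t30: -0.3514
  t31: +5.6306
  t32: +1.3044
  t33: +9.2024
  t34: +1.4044
  t35: +1.6279
  t36: +1.3969
  t37: +0.4925
  t38: +1.6175
  t39: +1.0482
  t40: +0.2705
  t41: +0.3033
  t42: -0.6849
  t43: +3.1798
  t44: +0.5253
  t45: +8.3410
  t46: +0.5884
  t47: -0.7230
Σ = +62.2581 → |volume| = 62.26

Directed edges: 141 total; 3 unmatched, e.g. (2.87,-0.08,-4.95)→(2.45,-0.56,-5.41) → open.

62.26 OPEN


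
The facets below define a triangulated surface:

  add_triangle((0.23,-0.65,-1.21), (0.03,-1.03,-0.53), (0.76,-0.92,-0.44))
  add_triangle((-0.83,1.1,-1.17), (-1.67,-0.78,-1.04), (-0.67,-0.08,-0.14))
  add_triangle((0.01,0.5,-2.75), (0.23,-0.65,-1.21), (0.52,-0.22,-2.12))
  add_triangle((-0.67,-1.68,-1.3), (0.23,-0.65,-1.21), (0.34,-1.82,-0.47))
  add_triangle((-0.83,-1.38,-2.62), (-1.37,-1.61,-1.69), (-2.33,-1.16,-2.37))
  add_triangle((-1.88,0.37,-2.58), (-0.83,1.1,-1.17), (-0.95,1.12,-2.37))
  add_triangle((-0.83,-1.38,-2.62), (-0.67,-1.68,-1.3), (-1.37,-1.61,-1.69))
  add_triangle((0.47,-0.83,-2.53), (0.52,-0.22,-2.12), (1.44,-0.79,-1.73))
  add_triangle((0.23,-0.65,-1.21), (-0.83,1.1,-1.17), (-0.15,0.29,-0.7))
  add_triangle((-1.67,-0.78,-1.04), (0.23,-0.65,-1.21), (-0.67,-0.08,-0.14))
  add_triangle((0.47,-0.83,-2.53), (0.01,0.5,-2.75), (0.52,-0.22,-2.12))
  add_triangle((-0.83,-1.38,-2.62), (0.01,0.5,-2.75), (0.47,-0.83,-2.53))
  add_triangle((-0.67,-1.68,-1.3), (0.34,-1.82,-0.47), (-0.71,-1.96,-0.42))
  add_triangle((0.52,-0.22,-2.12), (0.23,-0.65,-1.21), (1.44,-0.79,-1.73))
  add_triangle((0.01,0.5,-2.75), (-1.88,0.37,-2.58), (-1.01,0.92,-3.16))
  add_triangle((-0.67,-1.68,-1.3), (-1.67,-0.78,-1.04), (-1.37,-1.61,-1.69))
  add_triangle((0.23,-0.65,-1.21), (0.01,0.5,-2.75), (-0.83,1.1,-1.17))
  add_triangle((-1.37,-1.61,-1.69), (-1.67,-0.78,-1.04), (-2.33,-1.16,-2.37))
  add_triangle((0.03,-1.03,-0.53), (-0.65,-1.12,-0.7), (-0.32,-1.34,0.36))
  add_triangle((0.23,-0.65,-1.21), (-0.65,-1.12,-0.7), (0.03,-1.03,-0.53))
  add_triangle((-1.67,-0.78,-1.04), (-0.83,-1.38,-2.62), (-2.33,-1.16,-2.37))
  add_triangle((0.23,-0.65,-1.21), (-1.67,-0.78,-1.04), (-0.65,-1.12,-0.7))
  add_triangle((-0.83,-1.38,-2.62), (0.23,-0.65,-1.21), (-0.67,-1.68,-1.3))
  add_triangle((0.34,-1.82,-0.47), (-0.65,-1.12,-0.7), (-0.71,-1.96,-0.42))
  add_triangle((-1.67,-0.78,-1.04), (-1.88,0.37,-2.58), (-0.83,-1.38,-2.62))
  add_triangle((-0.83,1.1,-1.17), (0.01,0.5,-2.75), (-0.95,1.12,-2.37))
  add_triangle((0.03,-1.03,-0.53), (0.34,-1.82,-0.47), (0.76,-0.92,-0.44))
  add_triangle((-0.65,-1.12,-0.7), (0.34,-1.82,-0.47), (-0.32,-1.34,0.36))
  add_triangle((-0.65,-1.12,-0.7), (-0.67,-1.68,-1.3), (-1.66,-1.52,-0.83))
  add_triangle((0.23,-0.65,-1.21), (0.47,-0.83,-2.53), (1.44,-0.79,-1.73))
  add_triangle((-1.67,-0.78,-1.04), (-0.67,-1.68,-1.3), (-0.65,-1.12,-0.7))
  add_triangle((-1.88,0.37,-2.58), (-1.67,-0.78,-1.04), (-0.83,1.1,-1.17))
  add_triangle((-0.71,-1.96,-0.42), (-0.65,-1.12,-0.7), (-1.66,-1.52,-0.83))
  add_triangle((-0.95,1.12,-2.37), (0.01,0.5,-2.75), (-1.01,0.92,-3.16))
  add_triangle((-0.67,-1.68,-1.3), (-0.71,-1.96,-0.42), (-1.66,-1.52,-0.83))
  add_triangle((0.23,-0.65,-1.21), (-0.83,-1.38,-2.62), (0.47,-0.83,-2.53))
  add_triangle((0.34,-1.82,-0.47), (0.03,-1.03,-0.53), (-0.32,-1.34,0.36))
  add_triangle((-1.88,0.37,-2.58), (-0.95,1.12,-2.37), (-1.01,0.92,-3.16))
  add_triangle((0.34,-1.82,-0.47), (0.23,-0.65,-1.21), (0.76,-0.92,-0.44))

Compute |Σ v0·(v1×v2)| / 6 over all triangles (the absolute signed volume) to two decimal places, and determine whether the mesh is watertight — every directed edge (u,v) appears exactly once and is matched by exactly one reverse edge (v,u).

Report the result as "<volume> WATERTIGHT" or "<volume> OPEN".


Per-triangle v0·(v1×v2)/6:
  t1: -0.1114
  t2: +0.1571
  t3: -0.1417
  t4: +0.3395
  t5: +0.5286
  t6: +0.3039
  t7: +0.2816
  t8: +0.2361
  t9: +0.0427
  t10: -0.0293
  t11: +0.1750
  t12: +0.8884
  t13: +0.3085
  t14: -0.2026
  t15: +0.3455
  t16: +0.0801
  t17: -0.2409
  t18: +0.2314
  t19: -0.1306
  t20: -0.1071
  t21: -0.2118
  t22: -0.2453
  t23: +0.2680
  t24: -0.1565
  t25: +1.1198
  t26: +0.1264
  t27: -0.0571
  t28: +0.2551
  t29: -0.0295
  t30: +0.1189
  t31: +0.0883
  t32: +0.3566
  t33: -0.1265
  t34: +0.1708
  t35: +0.3305
  t36: +0.1416
  t37: -0.0805
  t38: +0.2776
  t39: +0.1793
Σ = +5.4807 → |volume| = 5.48

Directed edges: 117 total; 7 unmatched, e.g. (-0.67,-0.08,-0.14)→(-0.83,1.1,-1.17) → open.

5.48 OPEN


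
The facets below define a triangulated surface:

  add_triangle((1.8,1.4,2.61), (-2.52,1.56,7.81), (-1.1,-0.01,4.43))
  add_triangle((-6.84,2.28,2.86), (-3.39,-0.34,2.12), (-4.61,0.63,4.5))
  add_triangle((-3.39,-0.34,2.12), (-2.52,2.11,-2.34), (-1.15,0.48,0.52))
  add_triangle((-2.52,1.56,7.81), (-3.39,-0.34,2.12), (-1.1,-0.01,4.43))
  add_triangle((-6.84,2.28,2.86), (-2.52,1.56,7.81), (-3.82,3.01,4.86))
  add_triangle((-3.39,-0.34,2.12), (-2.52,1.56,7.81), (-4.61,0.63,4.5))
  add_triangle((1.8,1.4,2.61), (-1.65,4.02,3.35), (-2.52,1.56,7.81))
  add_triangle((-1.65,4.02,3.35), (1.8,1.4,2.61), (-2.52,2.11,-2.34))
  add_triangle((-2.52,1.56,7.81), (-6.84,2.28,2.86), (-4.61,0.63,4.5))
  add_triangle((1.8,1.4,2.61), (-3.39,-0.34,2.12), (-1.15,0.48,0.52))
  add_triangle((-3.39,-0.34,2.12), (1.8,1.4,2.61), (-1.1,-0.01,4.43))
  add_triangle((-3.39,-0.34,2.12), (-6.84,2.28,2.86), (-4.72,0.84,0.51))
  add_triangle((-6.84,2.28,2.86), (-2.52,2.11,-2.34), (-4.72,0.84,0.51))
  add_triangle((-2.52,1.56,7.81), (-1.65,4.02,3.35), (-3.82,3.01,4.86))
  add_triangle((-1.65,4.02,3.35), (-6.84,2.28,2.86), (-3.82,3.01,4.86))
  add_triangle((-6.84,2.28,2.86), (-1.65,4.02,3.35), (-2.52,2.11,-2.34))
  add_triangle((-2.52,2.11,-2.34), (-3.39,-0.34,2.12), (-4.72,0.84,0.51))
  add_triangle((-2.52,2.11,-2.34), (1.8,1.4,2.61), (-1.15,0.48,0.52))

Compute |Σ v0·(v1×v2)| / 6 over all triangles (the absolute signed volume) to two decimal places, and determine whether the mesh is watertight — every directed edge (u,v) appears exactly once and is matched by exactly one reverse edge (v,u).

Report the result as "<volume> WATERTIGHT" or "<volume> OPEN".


83.53 WATERTIGHT

Per-triangle v0·(v1×v2)/6:
  t1: +3.4544
  t2: +3.5847
  t3: -1.0513
  t4: +3.4793
  t5: +10.6981
  t6: +2.1914
  t7: +12.1751
  t8: +4.9210
  t9: +9.0948
  t10: -1.3938
  t11: -2.3666
  t12: +3.0400
  t13: +4.9561
  t14: +8.3114
  t15: +7.6403
  t16: +17.2760
  t17: -0.3537
  t18: -2.1291
Σ = +83.5280 → |volume| = 83.53

Directed edges: 54 total, each appears once with its reverse present → watertight.


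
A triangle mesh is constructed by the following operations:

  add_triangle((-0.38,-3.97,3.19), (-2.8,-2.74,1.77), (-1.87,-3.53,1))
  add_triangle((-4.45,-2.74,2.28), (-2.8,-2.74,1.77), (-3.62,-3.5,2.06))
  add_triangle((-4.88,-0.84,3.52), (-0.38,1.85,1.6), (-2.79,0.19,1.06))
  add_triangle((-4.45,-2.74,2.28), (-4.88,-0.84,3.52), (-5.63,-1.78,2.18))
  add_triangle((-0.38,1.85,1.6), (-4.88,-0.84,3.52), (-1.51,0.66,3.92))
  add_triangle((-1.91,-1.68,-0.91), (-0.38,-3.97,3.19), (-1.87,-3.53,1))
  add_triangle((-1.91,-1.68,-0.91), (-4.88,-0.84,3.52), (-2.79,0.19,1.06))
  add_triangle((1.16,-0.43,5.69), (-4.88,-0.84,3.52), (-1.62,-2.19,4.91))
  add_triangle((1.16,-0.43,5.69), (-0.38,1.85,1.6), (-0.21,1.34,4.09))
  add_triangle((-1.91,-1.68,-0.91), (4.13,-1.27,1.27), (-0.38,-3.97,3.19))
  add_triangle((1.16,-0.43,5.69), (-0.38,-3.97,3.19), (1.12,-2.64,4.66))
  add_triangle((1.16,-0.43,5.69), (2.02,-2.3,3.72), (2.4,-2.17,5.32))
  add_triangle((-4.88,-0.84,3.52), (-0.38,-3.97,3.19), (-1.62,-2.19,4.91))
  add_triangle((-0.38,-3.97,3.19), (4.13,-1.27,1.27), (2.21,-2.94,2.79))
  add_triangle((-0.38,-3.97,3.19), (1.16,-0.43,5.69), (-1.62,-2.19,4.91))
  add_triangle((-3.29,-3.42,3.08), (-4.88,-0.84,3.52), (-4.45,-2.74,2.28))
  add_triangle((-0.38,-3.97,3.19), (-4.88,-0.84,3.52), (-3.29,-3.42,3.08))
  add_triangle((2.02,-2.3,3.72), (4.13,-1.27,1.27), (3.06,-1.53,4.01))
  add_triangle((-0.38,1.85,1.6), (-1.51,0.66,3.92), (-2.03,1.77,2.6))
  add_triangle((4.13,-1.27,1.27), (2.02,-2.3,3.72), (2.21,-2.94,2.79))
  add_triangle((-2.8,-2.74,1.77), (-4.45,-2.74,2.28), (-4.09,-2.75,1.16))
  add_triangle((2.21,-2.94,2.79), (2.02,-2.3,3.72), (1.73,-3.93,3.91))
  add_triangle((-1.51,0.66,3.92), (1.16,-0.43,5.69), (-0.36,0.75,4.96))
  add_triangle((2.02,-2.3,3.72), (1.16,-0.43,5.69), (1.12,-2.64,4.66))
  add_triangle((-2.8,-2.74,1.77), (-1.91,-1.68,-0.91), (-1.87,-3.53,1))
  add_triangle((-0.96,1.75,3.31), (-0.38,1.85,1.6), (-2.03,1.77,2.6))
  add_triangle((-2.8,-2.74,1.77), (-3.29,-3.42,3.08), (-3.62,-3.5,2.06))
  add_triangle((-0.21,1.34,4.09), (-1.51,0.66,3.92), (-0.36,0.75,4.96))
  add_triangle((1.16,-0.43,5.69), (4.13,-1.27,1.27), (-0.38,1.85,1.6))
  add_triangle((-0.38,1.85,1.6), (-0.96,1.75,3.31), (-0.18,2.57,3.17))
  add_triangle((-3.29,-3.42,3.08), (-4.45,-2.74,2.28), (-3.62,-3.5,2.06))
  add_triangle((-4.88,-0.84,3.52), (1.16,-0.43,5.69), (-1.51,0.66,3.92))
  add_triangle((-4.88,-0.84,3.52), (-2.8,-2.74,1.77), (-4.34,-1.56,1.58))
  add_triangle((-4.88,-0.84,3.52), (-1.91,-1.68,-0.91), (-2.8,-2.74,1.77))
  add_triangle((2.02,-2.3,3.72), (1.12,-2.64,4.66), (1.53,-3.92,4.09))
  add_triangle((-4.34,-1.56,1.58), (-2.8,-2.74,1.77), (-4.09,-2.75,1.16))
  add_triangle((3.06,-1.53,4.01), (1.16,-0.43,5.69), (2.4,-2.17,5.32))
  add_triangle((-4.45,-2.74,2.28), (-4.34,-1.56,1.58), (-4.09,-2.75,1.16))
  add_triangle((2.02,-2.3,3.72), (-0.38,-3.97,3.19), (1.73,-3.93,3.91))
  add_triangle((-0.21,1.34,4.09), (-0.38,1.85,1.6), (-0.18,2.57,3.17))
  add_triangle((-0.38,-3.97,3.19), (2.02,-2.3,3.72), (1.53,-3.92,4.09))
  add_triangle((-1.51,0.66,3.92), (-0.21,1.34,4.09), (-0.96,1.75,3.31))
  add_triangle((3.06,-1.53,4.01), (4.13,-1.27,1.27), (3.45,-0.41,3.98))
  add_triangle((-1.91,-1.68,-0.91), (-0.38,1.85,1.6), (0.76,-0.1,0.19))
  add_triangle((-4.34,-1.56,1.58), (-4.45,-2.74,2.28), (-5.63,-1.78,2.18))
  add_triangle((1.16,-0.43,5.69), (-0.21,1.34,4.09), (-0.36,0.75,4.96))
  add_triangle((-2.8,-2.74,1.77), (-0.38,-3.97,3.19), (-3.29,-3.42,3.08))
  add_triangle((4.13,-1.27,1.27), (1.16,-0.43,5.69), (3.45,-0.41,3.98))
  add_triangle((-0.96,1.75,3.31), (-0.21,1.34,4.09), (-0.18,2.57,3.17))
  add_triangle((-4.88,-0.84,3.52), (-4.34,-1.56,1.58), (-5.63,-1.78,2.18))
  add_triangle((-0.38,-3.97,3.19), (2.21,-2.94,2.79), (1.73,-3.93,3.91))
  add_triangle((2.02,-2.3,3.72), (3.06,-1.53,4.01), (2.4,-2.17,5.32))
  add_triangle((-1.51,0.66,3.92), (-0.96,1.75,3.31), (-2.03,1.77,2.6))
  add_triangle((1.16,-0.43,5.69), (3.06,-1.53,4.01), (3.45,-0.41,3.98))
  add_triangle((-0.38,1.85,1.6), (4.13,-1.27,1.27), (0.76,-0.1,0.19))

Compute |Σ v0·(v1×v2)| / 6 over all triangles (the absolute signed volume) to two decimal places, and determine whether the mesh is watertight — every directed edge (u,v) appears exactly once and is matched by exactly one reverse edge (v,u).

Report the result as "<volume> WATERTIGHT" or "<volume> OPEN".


95.32 OPEN

Per-triangle v0·(v1×v2)/6:
  t1: +2.6460
  t2: -0.1615
  t3: +2.2066
  t4: +2.4067
  t5: +3.4180
  t6: +0.1655
  t7: +2.2939
  t8: +8.2290
  t9: +0.8466
  t10: +6.0686
  t11: +2.8366
  t12: +0.4032
  t13: +7.3495
  t14: +0.7916
  t15: +7.4912
  t16: +3.2931
  t17: +4.5229
  t18: +2.2901
  t19: -1.2678
  t20: +2.3827
  t21: +0.7626
  t22: +0.9479
  t23: +1.2198
  t24: +2.4118
  t25: +1.6959
  t26: +0.7251
  t27: -0.0016
  t28: +0.7358
  t29: +6.4491
  t30: +0.3681
  t31: +1.1022
  t32: +6.3331
  t33: -2.6824
  t34: +3.9271
  t35: +1.3199
  t36: -1.1074
  t37: +2.2292
  t38: +0.8824
  t39: +1.4938
  t40: -0.2954
  t41: -0.9662
  t42: +0.9300
  t43: +2.5586
  t44: -0.3160
  t45: +0.2239
  t46: +1.0309
  t47: +1.4036
  t48: -2.5368
  t49: +0.8169
  t50: -0.2211
  t51: +0.6440
  t52: +0.9001
  t53: +1.0756
  t54: +2.8379
  t55: +0.2101
Σ = +95.3211 → |volume| = 95.32

Directed edges: 165 total; 9 unmatched, e.g. (-0.38,1.85,1.6)→(-2.79,0.19,1.06) → open.


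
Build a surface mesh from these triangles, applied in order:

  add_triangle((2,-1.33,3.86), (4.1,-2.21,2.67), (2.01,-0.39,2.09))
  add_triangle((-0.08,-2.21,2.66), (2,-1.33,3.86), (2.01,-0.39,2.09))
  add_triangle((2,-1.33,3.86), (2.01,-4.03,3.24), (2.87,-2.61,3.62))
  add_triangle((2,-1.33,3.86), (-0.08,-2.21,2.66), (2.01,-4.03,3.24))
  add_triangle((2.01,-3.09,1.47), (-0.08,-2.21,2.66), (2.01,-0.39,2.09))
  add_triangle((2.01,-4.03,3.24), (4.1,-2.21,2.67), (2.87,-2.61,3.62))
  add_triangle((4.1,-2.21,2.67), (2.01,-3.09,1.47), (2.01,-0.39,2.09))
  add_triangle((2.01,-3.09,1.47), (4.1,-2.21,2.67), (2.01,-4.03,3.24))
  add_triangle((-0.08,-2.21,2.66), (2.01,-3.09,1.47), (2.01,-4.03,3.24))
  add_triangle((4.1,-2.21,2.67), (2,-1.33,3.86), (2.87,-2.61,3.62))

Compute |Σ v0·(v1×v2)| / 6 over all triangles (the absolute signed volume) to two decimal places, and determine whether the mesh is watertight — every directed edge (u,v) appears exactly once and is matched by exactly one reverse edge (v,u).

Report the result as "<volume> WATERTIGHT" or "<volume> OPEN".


7.91 WATERTIGHT

Per-triangle v0·(v1×v2)/6:
  t1: +1.3464
  t2: -0.4618
  t3: +1.5735
  t4: +3.0090
  t5: -2.9435
  t6: +2.1229
  t7: -1.1472
  t8: +2.3235
  t9: +0.5273
  t10: +1.5563
Σ = +7.9064 → |volume| = 7.91

Directed edges: 30 total, each appears once with its reverse present → watertight.


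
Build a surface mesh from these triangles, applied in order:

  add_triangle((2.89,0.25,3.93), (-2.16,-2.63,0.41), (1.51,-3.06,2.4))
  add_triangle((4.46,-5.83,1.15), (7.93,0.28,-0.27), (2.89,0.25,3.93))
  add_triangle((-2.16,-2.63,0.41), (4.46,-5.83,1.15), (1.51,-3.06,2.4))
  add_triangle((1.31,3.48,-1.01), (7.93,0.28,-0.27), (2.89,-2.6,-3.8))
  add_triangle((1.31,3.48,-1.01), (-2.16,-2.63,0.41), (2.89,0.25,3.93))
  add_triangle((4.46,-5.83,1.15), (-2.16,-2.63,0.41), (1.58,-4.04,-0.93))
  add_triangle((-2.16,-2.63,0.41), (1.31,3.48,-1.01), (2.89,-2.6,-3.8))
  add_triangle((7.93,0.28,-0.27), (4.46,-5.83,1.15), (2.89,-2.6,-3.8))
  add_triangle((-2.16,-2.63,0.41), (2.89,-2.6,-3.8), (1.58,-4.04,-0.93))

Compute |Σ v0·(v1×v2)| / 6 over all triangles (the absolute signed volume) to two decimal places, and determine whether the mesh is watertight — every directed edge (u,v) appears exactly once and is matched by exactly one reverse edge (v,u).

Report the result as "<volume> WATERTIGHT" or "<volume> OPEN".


Per-triangle v0·(v1×v2)/6:
  t1: +4.7363
  t2: +32.1331
  t3: +7.3700
  t4: +20.2465
  t5: +2.1431
  t6: +6.8408
  t7: +3.8834
  t8: +33.9416
  t9: +5.5928
Σ = +116.8877 → |volume| = 116.89

Directed edges: 27 total; 9 unmatched, e.g. (1.51,-3.06,2.4)→(2.89,0.25,3.93) → open.

116.89 OPEN


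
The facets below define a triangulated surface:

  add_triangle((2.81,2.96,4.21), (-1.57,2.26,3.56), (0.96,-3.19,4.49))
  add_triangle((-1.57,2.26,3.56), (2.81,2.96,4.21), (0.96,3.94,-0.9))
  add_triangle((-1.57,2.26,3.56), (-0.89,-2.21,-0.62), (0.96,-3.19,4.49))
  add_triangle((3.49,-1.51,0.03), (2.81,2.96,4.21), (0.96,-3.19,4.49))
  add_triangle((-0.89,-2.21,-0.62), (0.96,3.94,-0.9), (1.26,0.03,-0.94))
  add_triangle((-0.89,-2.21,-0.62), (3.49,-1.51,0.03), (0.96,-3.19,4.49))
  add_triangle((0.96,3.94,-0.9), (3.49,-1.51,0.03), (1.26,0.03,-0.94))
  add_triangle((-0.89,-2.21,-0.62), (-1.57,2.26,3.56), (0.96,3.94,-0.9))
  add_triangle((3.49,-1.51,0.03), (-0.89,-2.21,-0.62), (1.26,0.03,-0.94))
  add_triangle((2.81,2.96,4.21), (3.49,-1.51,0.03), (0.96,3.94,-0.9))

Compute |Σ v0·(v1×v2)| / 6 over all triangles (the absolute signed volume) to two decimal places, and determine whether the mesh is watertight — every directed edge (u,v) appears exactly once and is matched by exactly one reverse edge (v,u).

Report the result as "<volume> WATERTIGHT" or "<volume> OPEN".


Per-triangle v0·(v1×v2)/6:
  t1: +17.2264
  t2: +12.3954
  t3: +7.3384
  t4: +17.6414
  t5: +1.1407
  t6: +7.7533
  t7: +2.1049
  t8: +2.5073
  t9: +1.6401
  t10: +12.8103
Σ = +82.5583 → |volume| = 82.56

Directed edges: 30 total, each appears once with its reverse present → watertight.

82.56 WATERTIGHT


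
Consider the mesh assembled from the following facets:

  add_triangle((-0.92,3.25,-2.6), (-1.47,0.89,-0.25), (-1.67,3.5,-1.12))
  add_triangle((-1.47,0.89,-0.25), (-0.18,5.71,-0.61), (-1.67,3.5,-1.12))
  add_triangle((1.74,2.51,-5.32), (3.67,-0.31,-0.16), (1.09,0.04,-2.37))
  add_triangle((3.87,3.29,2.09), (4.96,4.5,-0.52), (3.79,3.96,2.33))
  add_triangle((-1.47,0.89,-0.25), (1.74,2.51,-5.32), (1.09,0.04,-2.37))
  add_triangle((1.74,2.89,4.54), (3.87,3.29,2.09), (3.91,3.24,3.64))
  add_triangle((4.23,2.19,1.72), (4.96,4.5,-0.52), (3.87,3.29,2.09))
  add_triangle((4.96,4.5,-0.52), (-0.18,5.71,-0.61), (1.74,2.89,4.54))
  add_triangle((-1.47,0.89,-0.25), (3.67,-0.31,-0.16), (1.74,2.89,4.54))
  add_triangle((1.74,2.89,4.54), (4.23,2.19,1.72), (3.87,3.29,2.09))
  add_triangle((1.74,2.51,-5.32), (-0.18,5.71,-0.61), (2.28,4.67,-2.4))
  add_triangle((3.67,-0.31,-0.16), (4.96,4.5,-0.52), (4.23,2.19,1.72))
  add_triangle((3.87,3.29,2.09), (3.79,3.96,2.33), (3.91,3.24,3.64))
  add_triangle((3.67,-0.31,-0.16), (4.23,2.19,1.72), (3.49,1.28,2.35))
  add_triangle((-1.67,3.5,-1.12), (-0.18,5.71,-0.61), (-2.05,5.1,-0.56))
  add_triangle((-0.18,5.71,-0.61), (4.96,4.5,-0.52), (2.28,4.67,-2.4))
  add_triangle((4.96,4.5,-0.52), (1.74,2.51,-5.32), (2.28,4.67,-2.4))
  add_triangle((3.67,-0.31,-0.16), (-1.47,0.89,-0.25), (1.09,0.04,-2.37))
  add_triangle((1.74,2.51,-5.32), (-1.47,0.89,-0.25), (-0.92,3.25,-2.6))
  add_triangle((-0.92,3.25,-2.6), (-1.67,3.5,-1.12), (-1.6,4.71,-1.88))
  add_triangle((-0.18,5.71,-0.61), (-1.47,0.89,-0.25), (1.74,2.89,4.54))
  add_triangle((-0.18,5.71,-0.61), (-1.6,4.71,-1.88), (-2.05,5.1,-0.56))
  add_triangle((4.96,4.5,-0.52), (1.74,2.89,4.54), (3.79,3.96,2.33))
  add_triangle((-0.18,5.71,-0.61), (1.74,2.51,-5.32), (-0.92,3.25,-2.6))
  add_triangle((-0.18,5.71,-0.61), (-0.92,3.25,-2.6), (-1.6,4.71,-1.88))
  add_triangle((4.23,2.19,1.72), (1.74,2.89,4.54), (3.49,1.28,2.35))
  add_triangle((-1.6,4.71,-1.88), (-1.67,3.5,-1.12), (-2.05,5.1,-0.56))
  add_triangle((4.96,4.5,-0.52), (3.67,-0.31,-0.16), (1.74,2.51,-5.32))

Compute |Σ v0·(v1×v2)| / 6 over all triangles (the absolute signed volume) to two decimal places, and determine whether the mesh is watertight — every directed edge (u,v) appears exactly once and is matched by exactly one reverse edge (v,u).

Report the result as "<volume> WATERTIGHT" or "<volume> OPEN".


Per-triangle v0·(v1×v2)/6:
  t1: +0.9385
  t2: +0.7939
  t3: +3.3508
  t4: +1.5744
  t5: +1.2679
  t6: -1.5858
  t7: +3.0040
  t8: +23.6103
  t9: -2.7457
  t10: +2.7515
  t11: +8.3781
  t12: +6.2032
  t13: +0.7429
  t14: +2.0642
  t15: -1.3189
  t16: +9.1397
  t17: +9.3847
  t18: -1.0626
  t19: +1.5720
  t20: +0.4519
  t21: +6.3837
  t22: +2.4545
  t23: +0.9208
  t24: +7.8306
  t25: +2.0407
  t26: +2.7290
  t27: +0.4882
  t28: +15.2847
Σ = +106.6473 → |volume| = 106.65

Directed edges: 84 total; 6 unmatched, e.g. (3.91,3.24,3.64)→(1.74,2.89,4.54) → open.

106.65 OPEN


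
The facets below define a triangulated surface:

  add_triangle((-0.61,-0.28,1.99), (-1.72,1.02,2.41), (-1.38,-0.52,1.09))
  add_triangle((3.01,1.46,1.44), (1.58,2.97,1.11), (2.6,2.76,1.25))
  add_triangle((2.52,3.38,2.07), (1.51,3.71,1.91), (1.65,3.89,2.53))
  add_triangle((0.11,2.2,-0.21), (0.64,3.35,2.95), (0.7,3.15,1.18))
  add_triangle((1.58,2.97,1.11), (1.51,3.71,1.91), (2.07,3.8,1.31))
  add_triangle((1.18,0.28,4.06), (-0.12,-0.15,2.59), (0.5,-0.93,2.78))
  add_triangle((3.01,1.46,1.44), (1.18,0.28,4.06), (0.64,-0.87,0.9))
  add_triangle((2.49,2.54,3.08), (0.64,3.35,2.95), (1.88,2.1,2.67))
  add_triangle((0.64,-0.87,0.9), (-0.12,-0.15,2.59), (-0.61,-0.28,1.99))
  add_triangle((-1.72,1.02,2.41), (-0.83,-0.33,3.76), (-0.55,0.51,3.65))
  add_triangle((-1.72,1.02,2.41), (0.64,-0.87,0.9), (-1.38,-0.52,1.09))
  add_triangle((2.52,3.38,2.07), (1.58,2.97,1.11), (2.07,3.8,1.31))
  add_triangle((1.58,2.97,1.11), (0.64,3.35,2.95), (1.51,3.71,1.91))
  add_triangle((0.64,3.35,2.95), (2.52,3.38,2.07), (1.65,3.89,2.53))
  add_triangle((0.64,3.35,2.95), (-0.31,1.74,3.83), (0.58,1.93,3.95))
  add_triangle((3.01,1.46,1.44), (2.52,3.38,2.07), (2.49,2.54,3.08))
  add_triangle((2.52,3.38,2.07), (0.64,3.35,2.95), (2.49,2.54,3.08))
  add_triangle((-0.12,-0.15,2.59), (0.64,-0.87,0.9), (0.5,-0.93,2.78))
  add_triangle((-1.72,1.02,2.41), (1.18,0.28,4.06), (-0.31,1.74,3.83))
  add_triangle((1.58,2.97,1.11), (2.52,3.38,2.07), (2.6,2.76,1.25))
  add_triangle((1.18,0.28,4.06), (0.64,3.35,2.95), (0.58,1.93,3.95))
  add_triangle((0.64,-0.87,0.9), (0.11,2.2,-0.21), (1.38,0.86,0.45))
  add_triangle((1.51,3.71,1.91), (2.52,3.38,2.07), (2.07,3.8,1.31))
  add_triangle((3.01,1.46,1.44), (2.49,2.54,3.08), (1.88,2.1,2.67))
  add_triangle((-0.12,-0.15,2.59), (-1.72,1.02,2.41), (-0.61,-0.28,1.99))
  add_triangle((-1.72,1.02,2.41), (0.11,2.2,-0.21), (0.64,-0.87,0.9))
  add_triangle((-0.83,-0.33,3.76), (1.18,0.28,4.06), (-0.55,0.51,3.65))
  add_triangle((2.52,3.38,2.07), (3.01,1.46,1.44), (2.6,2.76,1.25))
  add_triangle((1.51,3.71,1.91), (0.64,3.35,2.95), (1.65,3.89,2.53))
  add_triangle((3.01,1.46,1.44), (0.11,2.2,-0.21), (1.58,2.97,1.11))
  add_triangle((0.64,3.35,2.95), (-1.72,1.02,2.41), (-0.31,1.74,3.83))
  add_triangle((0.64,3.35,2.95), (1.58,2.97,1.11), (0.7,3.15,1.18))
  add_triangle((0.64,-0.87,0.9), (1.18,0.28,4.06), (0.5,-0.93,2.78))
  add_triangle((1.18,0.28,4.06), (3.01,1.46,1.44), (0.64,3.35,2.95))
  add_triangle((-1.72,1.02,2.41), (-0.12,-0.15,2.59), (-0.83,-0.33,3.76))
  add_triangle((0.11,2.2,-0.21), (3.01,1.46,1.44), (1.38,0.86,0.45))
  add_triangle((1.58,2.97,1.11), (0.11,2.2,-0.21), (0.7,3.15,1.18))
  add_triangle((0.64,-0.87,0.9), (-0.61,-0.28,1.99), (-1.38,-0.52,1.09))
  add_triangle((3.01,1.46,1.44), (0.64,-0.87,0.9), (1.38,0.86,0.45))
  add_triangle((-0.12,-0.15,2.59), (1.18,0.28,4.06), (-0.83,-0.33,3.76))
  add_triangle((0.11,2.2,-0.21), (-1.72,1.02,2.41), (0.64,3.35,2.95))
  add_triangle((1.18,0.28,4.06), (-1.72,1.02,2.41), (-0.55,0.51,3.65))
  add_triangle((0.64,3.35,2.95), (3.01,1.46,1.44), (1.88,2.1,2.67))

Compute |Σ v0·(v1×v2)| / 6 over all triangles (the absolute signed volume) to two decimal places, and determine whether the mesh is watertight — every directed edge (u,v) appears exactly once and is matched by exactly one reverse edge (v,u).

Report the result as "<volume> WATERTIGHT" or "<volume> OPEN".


Per-triangle v0·(v1×v2)/6:
  t1: +0.5908
  t2: -0.2595
  t3: +0.3595
  t4: +0.3939
  t5: -0.0127
  t6: +0.5940
  t7: +1.9829
  t8: +0.2224
  t9: +0.2313
  t10: +0.8155
  t11: -0.8080
  t12: -0.0587
  t13: -0.0938
  t14: +0.4782
  t15: +1.0783
  t16: +1.4667
  t17: +1.8970
  t18: -0.0043
  t19: +1.5950
  t20: +0.3739
  t21: +0.9656
  t22: -0.2671
  t23: +0.5641
  t24: +0.0576
  t25: +0.3736
  t26: -1.1589
  t27: +0.9784
  t28: +0.6433
  t29: +0.2865
  t30: +0.6717
  t31: +1.9144
  t32: +0.8186
  t33: +0.4815
  t34: +5.7178
  t35: -0.4062
  t36: +0.2012
  t37: +0.5000
  t38: +0.3692
  t39: +0.0677
  t40: +0.0795
  t41: +2.5577
  t42: +0.5076
  t43: -1.1241
Σ = +25.6420 → |volume| = 25.64

Directed edges: 129 total; 3 unmatched, e.g. (-0.31,1.74,3.83)→(0.58,1.93,3.95) → open.

25.64 OPEN


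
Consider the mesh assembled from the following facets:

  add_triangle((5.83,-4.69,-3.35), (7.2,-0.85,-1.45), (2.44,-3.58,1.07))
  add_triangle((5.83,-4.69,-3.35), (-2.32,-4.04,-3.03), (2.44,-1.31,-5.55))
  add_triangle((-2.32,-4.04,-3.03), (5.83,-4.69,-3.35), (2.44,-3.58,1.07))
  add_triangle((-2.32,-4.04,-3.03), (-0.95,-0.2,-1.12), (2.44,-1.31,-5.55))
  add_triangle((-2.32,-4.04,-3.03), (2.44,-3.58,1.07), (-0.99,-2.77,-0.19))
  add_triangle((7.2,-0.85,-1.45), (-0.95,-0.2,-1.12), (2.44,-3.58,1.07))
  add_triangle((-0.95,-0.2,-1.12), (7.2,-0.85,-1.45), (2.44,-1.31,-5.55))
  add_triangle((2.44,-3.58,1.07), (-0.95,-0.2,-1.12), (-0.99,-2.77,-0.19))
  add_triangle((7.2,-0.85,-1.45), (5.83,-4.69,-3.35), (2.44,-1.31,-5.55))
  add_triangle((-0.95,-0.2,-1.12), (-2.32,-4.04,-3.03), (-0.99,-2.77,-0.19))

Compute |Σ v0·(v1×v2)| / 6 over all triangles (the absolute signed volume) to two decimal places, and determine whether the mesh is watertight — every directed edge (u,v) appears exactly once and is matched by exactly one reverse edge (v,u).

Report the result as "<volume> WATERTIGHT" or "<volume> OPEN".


87.43 WATERTIGHT

Per-triangle v0·(v1×v2)/6:
  t1: +16.0935
  t2: +26.5729
  t3: +21.0429
  t4: +4.6534
  t5: +4.1951
  t6: -5.7650
  t7: -0.2868
  t8: -1.3661
  t9: +21.6235
  t10: +0.6691
Σ = +87.4325 → |volume| = 87.43

Directed edges: 30 total, each appears once with its reverse present → watertight.


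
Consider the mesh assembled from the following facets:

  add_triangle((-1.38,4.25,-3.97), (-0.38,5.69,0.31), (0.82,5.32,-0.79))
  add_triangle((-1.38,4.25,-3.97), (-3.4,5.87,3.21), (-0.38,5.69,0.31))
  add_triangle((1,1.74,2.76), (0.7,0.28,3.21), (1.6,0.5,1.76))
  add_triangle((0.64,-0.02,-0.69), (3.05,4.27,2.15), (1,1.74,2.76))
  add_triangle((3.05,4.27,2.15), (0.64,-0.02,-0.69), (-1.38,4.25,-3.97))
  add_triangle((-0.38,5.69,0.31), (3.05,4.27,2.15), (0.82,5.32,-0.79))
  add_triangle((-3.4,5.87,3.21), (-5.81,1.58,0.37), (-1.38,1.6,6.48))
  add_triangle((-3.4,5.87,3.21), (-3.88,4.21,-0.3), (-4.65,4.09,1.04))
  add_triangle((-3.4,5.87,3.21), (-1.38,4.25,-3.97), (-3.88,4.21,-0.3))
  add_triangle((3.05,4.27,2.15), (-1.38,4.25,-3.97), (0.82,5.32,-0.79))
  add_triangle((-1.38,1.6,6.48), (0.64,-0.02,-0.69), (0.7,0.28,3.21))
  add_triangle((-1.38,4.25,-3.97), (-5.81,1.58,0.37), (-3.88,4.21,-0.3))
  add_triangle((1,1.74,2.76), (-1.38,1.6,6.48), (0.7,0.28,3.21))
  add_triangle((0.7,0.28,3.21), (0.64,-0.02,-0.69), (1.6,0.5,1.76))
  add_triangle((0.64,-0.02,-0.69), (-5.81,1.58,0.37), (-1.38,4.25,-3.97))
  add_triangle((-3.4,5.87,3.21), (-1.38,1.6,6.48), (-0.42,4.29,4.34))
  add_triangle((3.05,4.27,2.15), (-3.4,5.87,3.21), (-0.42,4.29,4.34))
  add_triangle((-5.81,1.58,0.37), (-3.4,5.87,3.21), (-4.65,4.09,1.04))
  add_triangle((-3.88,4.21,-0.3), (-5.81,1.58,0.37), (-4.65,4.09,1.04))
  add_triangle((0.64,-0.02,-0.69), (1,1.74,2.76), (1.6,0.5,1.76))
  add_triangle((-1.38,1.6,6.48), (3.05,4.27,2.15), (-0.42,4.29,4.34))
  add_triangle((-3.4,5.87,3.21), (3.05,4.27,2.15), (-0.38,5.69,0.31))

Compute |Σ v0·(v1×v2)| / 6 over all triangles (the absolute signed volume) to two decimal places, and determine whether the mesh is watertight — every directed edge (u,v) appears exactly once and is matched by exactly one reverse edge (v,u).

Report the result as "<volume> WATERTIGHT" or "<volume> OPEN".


Per-triangle v0·(v1×v2)/6:
  t1: +5.8054
  t2: +14.9896
  t3: +0.9017
  t4: +0.7597
  t5: +4.9817
  t6: +5.5524
  t7: +27.0604
  t8: +4.1196
  t9: +11.6301
  t10: +2.0573
  t11: -0.4977
  t12: +10.3439
  t13: +2.4607
  t14: +0.1204
  t15: +1.8307
  t16: +12.2070
  t17: +11.1487
  t18: +4.6279
  t19: +3.7693
  t20: +0.4333
  t21: +10.1566
  t22: +14.6107
Σ = +149.0693 → |volume| = 149.07

Directed edges: 66 total; 6 unmatched, e.g. (3.05,4.27,2.15)→(1,1.74,2.76) → open.

149.07 OPEN


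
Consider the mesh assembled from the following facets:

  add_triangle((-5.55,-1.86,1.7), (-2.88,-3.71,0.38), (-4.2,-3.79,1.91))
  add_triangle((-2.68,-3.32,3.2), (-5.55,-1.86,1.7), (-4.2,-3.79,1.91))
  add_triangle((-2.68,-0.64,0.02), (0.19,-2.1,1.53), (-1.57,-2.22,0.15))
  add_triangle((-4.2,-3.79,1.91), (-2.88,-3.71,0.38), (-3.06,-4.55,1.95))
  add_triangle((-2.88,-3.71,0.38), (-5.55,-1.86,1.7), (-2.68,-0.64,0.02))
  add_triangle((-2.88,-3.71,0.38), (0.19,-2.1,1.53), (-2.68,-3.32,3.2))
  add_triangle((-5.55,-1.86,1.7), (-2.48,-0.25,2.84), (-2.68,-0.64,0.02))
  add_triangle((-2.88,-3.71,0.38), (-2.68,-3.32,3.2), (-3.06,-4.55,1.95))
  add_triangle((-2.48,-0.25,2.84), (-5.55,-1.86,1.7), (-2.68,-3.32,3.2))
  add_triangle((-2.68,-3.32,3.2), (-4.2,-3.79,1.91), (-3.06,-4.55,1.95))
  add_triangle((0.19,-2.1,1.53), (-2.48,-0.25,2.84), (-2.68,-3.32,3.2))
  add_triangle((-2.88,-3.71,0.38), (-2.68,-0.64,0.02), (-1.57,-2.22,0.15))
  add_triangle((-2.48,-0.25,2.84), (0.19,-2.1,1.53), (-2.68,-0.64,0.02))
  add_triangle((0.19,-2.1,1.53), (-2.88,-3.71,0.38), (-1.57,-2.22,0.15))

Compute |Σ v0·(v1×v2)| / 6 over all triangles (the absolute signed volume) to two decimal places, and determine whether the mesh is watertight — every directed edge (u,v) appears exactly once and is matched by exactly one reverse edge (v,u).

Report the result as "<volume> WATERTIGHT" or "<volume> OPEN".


20.00 WATERTIGHT

Per-triangle v0·(v1×v2)/6:
  t1: +2.6897
  t2: +3.8461
  t3: -1.1296
  t4: +1.5984
  t5: +2.1534
  t6: +3.3024
  t7: +0.9273
  t8: -0.9291
  t9: +5.9393
  t10: +2.1283
  t11: +2.0883
  t12: +0.1088
  t13: -2.9378
  t14: +0.2118
Σ = +19.9972 → |volume| = 20.00

Directed edges: 42 total, each appears once with its reverse present → watertight.
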